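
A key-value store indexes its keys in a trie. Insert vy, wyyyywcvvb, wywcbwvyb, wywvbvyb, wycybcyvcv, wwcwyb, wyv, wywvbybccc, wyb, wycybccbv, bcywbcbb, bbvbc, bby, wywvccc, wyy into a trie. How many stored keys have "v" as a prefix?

Walk to "v"; the words in its subtree are exactly those with that prefix.
Words under "v": vy
Count: 1

1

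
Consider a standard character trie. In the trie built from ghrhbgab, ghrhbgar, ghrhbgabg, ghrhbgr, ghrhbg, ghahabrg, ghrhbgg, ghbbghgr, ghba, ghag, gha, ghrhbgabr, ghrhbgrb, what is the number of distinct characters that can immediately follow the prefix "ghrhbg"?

3

The children of the "ghrhbg" node are the distinct next characters among strings starting with "ghrhbg".
Characters that immediately follow "ghrhbg" among the stored strings: {a, g, r}.
That node has 3 child edges.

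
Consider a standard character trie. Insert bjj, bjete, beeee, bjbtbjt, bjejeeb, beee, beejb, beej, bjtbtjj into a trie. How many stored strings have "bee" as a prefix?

Filter for entries beginning with "bee":
Words under "bee": beee, beeee, beej, beejb
Count: 4

4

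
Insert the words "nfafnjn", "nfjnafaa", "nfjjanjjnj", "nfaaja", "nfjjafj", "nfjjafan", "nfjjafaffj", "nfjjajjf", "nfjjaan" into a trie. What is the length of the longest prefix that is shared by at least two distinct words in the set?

The deepest shared node is where two words last agree before diverging.
"nfjjafaffj" and "nfjjafan" agree on "nfjjafa" (7 characters) before diverging; nothing deeper is shared.
Longest shared-prefix length: 7

7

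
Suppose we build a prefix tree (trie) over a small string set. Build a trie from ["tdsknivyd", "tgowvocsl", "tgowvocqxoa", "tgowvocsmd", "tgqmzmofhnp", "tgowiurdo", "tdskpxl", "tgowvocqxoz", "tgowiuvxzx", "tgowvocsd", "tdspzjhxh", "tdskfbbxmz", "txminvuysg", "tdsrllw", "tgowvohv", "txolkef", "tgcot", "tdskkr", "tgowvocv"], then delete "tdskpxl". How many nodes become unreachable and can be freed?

3

Walk "tdskpxl" from the leaf back toward the root, removing each node that no remaining word uses.
The suffix "pxl" (3 nodes) is used only by "tdskpxl"; the node for "tdsk" still has the child "n", so pruning stops there.
Nodes removed: 3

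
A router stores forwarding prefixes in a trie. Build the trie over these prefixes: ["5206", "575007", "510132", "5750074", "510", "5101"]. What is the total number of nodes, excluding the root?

For each word, the new-node count is its length minus the longest prefix already in the trie:
  "5206" → 4 new (5, 2, 0, 6)
  "575007" → prefix "5" already present; 5 new (7, 5, 0, 0, 7)
  "510132" → prefix "5" already present; 5 new (1, 0, 1, 3, 2)
  "5750074" → prefix "575007" already present; 1 new (4)
  "510" → prefix "510" already present; 0 new (none)
  "5101" → prefix "5101" already present; 0 new (none)
Total nodes = 4 + 5 + 5 + 1 + 0 + 0 = 15

15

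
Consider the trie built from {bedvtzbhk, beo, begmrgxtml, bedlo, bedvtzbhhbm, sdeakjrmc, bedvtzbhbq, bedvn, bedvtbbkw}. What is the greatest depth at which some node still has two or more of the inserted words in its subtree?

Equivalently: take the maximum, over all pairs, of their longest common prefix length.
"bedvtzbhbq" and "bedvtzbhhbm" agree on "bedvtzbh" (8 characters) before diverging; nothing deeper is shared.
Longest shared-prefix length: 8

8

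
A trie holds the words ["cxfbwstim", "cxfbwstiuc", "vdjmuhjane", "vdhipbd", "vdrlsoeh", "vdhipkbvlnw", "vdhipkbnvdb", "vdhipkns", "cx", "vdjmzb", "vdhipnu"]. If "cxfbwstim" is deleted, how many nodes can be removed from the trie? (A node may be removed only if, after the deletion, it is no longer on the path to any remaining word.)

1

A node on "cxfbwstim"'s path can go only if nothing else ends at it or branches off below it.
The suffix "m" (1 node) is used only by "cxfbwstim"; the node for "cxfbwsti" still has the child "u", so pruning stops there.
Nodes removed: 1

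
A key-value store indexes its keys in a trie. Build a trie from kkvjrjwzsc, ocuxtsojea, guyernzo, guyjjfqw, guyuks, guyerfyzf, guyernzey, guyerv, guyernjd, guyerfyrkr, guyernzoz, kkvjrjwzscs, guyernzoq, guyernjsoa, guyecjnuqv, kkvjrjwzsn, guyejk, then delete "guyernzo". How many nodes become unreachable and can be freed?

After clearing the end-marker at "guyernzo", prune upward until reaching a node still needed by another word.
Every node on "guyernzo" is still needed (e.g. by "guyernzoz"), so nothing is freed.
Nodes removed: 0

0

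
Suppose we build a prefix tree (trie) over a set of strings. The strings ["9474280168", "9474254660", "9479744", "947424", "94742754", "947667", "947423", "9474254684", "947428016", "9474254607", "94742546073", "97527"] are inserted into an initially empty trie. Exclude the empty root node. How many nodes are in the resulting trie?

36

Count nodes per top-level branch (shared prefixes stored once):
  '9'-branch (947423, 947424, 9474254607, 94742546073, 9474254660, 9474254684, 94742754, 947428016, 9474280168, 947667, 9479744, 97527): 36 nodes
Sum: 36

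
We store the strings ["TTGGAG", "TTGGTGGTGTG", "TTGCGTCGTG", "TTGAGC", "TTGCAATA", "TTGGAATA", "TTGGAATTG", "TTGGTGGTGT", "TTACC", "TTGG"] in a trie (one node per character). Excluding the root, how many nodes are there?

For each word, the new-node count is its length minus the longest prefix already in the trie:
  "TTGGAG" → 6 new (T, T, G, G, A, G)
  "TTGGTGGTGTG" → prefix "TTGG" already present; 7 new (T, G, G, T, G, T, G)
  "TTGCGTCGTG" → prefix "TTG" already present; 7 new (C, G, T, C, G, T, G)
  "TTGAGC" → prefix "TTG" already present; 3 new (A, G, C)
  "TTGCAATA" → prefix "TTGC" already present; 4 new (A, A, T, A)
  "TTGGAATA" → prefix "TTGGA" already present; 3 new (A, T, A)
  "TTGGAATTG" → prefix "TTGGAAT" already present; 2 new (T, G)
  "TTGGTGGTGT" → prefix "TTGGTGGTGT" already present; 0 new (none)
  "TTACC" → prefix "TT" already present; 3 new (A, C, C)
  "TTGG" → prefix "TTGG" already present; 0 new (none)
Total nodes = 6 + 7 + 7 + 3 + 4 + 3 + 2 + 0 + 3 + 0 = 35

35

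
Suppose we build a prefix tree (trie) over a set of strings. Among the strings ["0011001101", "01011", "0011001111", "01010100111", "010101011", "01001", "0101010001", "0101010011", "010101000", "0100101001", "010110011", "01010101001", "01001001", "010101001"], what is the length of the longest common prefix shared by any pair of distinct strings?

Equivalently: take the maximum, over all pairs, of their longest common prefix length.
"0101010011" and "01010100111" agree on "0101010011" (10 characters) before diverging; nothing deeper is shared.
Longest shared-prefix length: 10

10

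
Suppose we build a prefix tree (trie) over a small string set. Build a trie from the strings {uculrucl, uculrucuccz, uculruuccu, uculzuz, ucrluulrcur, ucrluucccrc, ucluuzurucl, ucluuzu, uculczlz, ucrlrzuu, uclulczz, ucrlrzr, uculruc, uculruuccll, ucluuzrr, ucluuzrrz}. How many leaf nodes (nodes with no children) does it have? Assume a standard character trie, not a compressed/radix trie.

13

A leaf is a node with no children — equivalently, the end of a word that is not a proper prefix of any other stored word.
Those words: "uclulczz", "ucluuzrrz", "ucluuzurucl", "ucrlrzr", "ucrlrzuu", "ucrluucccrc", "ucrluulrcur", "uculczlz", "uculrucl", "uculrucuccz", "uculruuccll", "uculruuccu", "uculzuz"
Leaf count: 13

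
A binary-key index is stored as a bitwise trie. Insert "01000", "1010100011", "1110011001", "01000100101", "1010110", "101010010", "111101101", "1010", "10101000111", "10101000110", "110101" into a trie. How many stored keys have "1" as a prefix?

Traverse to the node for "1", then collect every word in that subtree.
Words under "1": 1010, 1010100011, 10101000110, 10101000111, 101010010, 1010110, 110101, 1110011001, 111101101
Count: 9

9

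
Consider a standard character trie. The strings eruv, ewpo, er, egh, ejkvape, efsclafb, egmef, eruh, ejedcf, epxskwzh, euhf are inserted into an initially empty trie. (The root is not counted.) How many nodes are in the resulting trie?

40

Insert word by word; a character creates a node only if that edge doesn't already exist:
  "eruv" → 4 new (e, r, u, v)
  "ewpo" → prefix "e" already present; 3 new (w, p, o)
  "er" → prefix "er" already present; 0 new (none)
  "egh" → prefix "e" already present; 2 new (g, h)
  "ejkvape" → prefix "e" already present; 6 new (j, k, v, a, p, e)
  "efsclafb" → prefix "e" already present; 7 new (f, s, c, l, a, f, b)
  "egmef" → prefix "eg" already present; 3 new (m, e, f)
  "eruh" → prefix "eru" already present; 1 new (h)
  "ejedcf" → prefix "ej" already present; 4 new (e, d, c, f)
  "epxskwzh" → prefix "e" already present; 7 new (p, x, s, k, w, z, h)
  "euhf" → prefix "e" already present; 3 new (u, h, f)
Total nodes = 4 + 3 + 0 + 2 + 6 + 7 + 3 + 1 + 4 + 7 + 3 = 40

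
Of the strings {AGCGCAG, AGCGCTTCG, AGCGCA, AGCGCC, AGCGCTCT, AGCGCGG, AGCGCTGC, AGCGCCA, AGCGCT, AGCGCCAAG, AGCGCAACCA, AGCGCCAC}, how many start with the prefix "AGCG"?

12

Traverse to the node for "AGCG", then collect every word in that subtree.
Matches: "AGCGCA", "AGCGCAACCA", "AGCGCAG", "AGCGCC", "AGCGCCA", "AGCGCCAAG", "AGCGCCAC", "AGCGCGG", "AGCGCT", "AGCGCTCT", "AGCGCTGC", "AGCGCTTCG"
Count: 12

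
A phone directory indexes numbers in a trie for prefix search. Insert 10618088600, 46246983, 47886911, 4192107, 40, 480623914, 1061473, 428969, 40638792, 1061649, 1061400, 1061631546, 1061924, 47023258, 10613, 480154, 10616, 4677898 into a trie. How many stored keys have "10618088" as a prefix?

Filter for entries beginning with "10618088":
Matches: "10618088600"
Count: 1

1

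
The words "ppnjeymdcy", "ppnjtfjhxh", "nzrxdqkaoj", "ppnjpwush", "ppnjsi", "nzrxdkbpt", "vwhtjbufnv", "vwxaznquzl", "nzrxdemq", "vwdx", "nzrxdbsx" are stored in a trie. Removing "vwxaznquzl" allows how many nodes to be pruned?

8

Walk "vwxaznquzl" from the leaf back toward the root, removing each node that no remaining word uses.
The suffix "xaznquzl" (8 nodes) is used only by "vwxaznquzl"; the node for "vw" still has the child "h", so pruning stops there.
Nodes removed: 8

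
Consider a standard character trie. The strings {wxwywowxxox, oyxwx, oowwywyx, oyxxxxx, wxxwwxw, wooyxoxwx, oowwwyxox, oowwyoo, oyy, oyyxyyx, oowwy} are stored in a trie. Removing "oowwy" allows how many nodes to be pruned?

0

A node on "oowwy"'s path can go only if nothing else ends at it or branches off below it.
Every node on "oowwy" is still needed (e.g. by "oowwywyx"), so nothing is freed.
Nodes removed: 0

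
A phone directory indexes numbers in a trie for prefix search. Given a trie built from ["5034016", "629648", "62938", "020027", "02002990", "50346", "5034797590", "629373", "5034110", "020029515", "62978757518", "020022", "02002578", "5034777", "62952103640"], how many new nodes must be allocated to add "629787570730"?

4

"62978757" is already a path in the trie; the remaining "0730" must be added.
New nodes needed: |"629787570730"| − 8 = 12 − 8 = 4.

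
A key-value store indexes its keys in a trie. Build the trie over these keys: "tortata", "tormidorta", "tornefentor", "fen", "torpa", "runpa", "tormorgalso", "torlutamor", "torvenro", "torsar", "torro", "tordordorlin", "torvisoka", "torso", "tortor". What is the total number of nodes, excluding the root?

73

Insert word by word; a character creates a node only if that edge doesn't already exist:
  "tortata" → 7 new (t, o, r, t, a, t, a)
  "tormidorta" → prefix "tor" already present; 7 new (m, i, d, o, r, t, a)
  "tornefentor" → prefix "tor" already present; 8 new (n, e, f, e, n, t, o, r)
  "fen" → 3 new (f, e, n)
  "torpa" → prefix "tor" already present; 2 new (p, a)
  "runpa" → 5 new (r, u, n, p, a)
  "tormorgalso" → prefix "torm" already present; 7 new (o, r, g, a, l, s, o)
  "torlutamor" → prefix "tor" already present; 7 new (l, u, t, a, m, o, r)
  "torvenro" → prefix "tor" already present; 5 new (v, e, n, r, o)
  "torsar" → prefix "tor" already present; 3 new (s, a, r)
  "torro" → prefix "tor" already present; 2 new (r, o)
  "tordordorlin" → prefix "tor" already present; 9 new (d, o, r, d, o, r, l, i, n)
  "torvisoka" → prefix "torv" already present; 5 new (i, s, o, k, a)
  "torso" → prefix "tors" already present; 1 new (o)
  "tortor" → prefix "tort" already present; 2 new (o, r)
Total nodes = 7 + 7 + 8 + 3 + 2 + 5 + 7 + 7 + 5 + 3 + 2 + 9 + 5 + 1 + 2 = 73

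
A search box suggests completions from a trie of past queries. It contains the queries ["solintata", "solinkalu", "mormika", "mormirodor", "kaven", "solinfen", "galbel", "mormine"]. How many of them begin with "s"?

Walk to "s"; the words in its subtree are exactly those with that prefix.
Matches: "solinfen", "solinkalu", "solintata"
Count: 3

3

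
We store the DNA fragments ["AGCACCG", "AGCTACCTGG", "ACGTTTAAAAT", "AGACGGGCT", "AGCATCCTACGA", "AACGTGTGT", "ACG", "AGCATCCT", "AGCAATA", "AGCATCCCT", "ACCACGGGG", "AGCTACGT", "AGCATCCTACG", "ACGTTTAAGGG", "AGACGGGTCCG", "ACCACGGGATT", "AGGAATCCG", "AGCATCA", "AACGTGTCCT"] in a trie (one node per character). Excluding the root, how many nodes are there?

82

Trace insertions, counting only characters that open a new branch:
  "AGCACCG" → 7 new (A, G, C, A, C, C, G)
  "AGCTACCTGG" → prefix "AGC" already present; 7 new (T, A, C, C, T, G, G)
  "ACGTTTAAAAT" → prefix "A" already present; 10 new (C, G, T, T, T, A, A, A, A, T)
  "AGACGGGCT" → prefix "AG" already present; 7 new (A, C, G, G, G, C, T)
  "AGCATCCTACGA" → prefix "AGCA" already present; 8 new (T, C, C, T, A, C, G, A)
  "AACGTGTGT" → prefix "A" already present; 8 new (A, C, G, T, G, T, G, T)
  "ACG" → prefix "ACG" already present; 0 new (none)
  "AGCATCCT" → prefix "AGCATCCT" already present; 0 new (none)
  "AGCAATA" → prefix "AGCA" already present; 3 new (A, T, A)
  "AGCATCCCT" → prefix "AGCATCC" already present; 2 new (C, T)
  "ACCACGGGG" → prefix "AC" already present; 7 new (C, A, C, G, G, G, G)
  "AGCTACGT" → prefix "AGCTAC" already present; 2 new (G, T)
  "AGCATCCTACG" → prefix "AGCATCCTACG" already present; 0 new (none)
  "ACGTTTAAGGG" → prefix "ACGTTTAA" already present; 3 new (G, G, G)
  "AGACGGGTCCG" → prefix "AGACGGG" already present; 4 new (T, C, C, G)
  "ACCACGGGATT" → prefix "ACCACGGG" already present; 3 new (A, T, T)
  "AGGAATCCG" → prefix "AG" already present; 7 new (G, A, A, T, C, C, G)
  "AGCATCA" → prefix "AGCATC" already present; 1 new (A)
  "AACGTGTCCT" → prefix "AACGTGT" already present; 3 new (C, C, T)
Total nodes = 7 + 7 + 10 + 7 + 8 + 8 + 0 + 0 + 3 + 2 + 7 + 2 + 0 + 3 + 4 + 3 + 7 + 1 + 3 = 82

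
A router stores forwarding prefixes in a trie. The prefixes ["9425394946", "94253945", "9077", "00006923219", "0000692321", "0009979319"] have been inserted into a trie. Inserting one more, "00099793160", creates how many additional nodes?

The longest prefix of "00099793160" already in the trie is "000997931" (length 9).
Each of the 2 remaining characters creates one node.

2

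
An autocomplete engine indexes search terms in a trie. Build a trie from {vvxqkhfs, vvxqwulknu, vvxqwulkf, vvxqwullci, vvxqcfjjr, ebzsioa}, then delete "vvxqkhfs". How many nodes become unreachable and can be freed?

A node on "vvxqkhfs"'s path can go only if nothing else ends at it or branches off below it.
The suffix "khfs" (4 nodes) is used only by "vvxqkhfs"; the node for "vvxq" still has the child "w", so pruning stops there.
Nodes removed: 4

4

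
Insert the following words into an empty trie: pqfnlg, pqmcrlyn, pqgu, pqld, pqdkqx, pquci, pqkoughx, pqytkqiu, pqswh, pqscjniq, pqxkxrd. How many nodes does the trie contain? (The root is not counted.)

Insert word by word; a character creates a node only if that edge doesn't already exist:
  "pqfnlg" → 6 new (p, q, f, n, l, g)
  "pqmcrlyn" → prefix "pq" already present; 6 new (m, c, r, l, y, n)
  "pqgu" → prefix "pq" already present; 2 new (g, u)
  "pqld" → prefix "pq" already present; 2 new (l, d)
  "pqdkqx" → prefix "pq" already present; 4 new (d, k, q, x)
  "pquci" → prefix "pq" already present; 3 new (u, c, i)
  "pqkoughx" → prefix "pq" already present; 6 new (k, o, u, g, h, x)
  "pqytkqiu" → prefix "pq" already present; 6 new (y, t, k, q, i, u)
  "pqswh" → prefix "pq" already present; 3 new (s, w, h)
  "pqscjniq" → prefix "pqs" already present; 5 new (c, j, n, i, q)
  "pqxkxrd" → prefix "pq" already present; 5 new (x, k, x, r, d)
Total nodes = 6 + 6 + 2 + 2 + 4 + 3 + 6 + 6 + 3 + 5 + 5 = 48

48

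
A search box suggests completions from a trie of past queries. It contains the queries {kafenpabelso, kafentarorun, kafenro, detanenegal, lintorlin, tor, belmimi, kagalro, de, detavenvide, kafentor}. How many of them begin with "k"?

Filter for entries beginning with "k":
Words under "k": kafenpabelso, kafenro, kafentarorun, kafentor, kagalro
Count: 5

5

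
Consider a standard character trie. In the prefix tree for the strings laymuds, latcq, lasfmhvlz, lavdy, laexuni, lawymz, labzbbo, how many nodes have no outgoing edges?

7

Leaves are exactly the stored words that no other stored word extends.
Those words: "labzbbo", "laexuni", "lasfmhvlz", "latcq", "lavdy", "lawymz", "laymuds"
Leaf count: 7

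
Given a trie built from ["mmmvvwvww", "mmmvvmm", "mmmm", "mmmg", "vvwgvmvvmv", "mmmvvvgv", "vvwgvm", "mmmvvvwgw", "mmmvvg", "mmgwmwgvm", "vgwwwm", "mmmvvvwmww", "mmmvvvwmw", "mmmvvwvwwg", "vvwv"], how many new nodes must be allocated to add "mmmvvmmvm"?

Walking "mmmvvmmvm" from the root, the first 7 characters ("mmmvvmm") follow existing edges; "v" is the first miss.
Each of the 2 remaining characters creates one node.

2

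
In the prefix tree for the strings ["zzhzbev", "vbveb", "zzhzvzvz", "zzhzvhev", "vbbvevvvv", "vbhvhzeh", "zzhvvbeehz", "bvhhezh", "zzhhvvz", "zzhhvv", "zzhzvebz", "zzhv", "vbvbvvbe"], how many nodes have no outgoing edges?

Leaves are exactly the stored words that no other stored word extends.
Those words: "bvhhezh", "vbbvevvvv", "vbhvhzeh", "vbvbvvbe", "vbveb", "zzhhvvz", "zzhvvbeehz", "zzhzbev", "zzhzvebz", "zzhzvhev", "zzhzvzvz"
Leaf count: 11

11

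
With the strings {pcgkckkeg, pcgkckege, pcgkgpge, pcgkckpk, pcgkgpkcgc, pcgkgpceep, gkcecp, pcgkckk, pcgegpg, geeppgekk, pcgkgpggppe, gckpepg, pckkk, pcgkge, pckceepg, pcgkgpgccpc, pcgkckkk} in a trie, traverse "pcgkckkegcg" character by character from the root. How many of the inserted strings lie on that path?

Traverse "pcgkckkegcg" character by character; count nodes along the way that are marked as word ends.
Prefixes of the query that are stored words: "pcgkckk", "pcgkckkeg"
Count: 2

2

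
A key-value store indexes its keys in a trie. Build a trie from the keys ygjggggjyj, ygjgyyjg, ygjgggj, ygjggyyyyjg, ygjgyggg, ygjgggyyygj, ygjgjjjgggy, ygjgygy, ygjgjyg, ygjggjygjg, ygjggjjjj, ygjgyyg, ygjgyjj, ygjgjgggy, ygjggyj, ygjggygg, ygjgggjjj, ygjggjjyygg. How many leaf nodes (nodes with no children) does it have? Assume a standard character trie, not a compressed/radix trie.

Leaves are exactly the stored words that no other stored word extends.
Those words: "ygjggggjyj", "ygjgggjjj", "ygjgggyyygj", "ygjggjjjj", "ygjggjjyygg", "ygjggjygjg", "ygjggygg", "ygjggyj", "ygjggyyyyjg", "ygjgjgggy", "ygjgjjjgggy", "ygjgjyg", "ygjgyggg", "ygjgygy", "ygjgyjj", "ygjgyyg", "ygjgyyjg"
Leaf count: 17

17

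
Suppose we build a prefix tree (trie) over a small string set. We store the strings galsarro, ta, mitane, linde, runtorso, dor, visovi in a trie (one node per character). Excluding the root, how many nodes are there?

38

Trie structure (* marks end of a word):
(root)
├─ d
│  └─ o
│     └─ r *
├─ g
│  └─ a
│     └─ l
│        └─ s
│           └─ a
│              └─ r
│                 └─ r
│                    └─ o *
├─ l
│  └─ i
│     └─ n
│        └─ d
│           └─ e *
├─ m
│  └─ i
│     └─ t
│        └─ a
│           └─ n
│              └─ e *
├─ r
│  └─ u
│     └─ n
│        └─ t
│           └─ o
│              └─ r
│                 └─ s
│                    └─ o *
├─ t
│  └─ a *
└─ v
   └─ i
      └─ s
         └─ o
            └─ v
               └─ i *
Counting every labelled node above: 38.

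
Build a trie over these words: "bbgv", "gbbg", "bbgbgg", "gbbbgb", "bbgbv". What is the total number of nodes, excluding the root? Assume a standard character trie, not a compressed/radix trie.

Trace insertions, counting only characters that open a new branch:
  "bbgv" → 4 new (b, b, g, v)
  "gbbg" → 4 new (g, b, b, g)
  "bbgbgg" → prefix "bbg" already present; 3 new (b, g, g)
  "gbbbgb" → prefix "gbb" already present; 3 new (b, g, b)
  "bbgbv" → prefix "bbgb" already present; 1 new (v)
Total nodes = 4 + 4 + 3 + 3 + 1 = 15

15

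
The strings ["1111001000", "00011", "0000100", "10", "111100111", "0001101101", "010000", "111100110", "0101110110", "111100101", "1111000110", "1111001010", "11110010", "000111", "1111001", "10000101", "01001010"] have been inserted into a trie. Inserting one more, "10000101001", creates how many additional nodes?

3

The longest prefix of "10000101001" already in the trie is "10000101" (length 8).
So 11 − 8 = 3 new nodes.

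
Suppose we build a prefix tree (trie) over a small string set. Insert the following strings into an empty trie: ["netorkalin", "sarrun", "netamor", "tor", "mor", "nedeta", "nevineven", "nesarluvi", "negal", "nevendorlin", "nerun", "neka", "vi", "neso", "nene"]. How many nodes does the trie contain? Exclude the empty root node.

Trace insertions, counting only characters that open a new branch:
  "netorkalin" → 10 new (n, e, t, o, r, k, a, l, i, n)
  "sarrun" → 6 new (s, a, r, r, u, n)
  "netamor" → prefix "net" already present; 4 new (a, m, o, r)
  "tor" → 3 new (t, o, r)
  "mor" → 3 new (m, o, r)
  "nedeta" → prefix "ne" already present; 4 new (d, e, t, a)
  "nevineven" → prefix "ne" already present; 7 new (v, i, n, e, v, e, n)
  "nesarluvi" → prefix "ne" already present; 7 new (s, a, r, l, u, v, i)
  "negal" → prefix "ne" already present; 3 new (g, a, l)
  "nevendorlin" → prefix "nev" already present; 8 new (e, n, d, o, r, l, i, n)
  "nerun" → prefix "ne" already present; 3 new (r, u, n)
  "neka" → prefix "ne" already present; 2 new (k, a)
  "vi" → 2 new (v, i)
  "neso" → prefix "nes" already present; 1 new (o)
  "nene" → prefix "ne" already present; 2 new (n, e)
Total nodes = 10 + 6 + 4 + 3 + 3 + 4 + 7 + 7 + 3 + 8 + 3 + 2 + 2 + 1 + 2 = 65

65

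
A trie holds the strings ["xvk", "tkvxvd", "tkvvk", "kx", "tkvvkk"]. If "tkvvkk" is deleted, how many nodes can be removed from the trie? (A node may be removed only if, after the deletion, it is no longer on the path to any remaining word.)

A node on "tkvvkk"'s path can go only if nothing else ends at it or branches off below it.
The suffix "k" (1 node) is used only by "tkvvkk"; "tkvvk" is itself a stored word, so pruning stops there.
Nodes removed: 1

1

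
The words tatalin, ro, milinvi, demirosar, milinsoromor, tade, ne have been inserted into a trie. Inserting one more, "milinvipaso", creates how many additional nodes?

"milinvi" is already a path in the trie; the remaining "paso" must be added.
So 11 − 7 = 4 new nodes.

4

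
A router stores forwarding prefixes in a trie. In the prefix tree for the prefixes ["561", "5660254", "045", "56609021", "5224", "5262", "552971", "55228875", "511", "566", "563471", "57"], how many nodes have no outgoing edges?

A leaf is a node with no children — equivalently, the end of a word that is not a proper prefix of any other stored word.
Those words: "045", "511", "5224", "5262", "55228875", "552971", "561", "563471", "5660254", "56609021", "57"
Leaf count: 11

11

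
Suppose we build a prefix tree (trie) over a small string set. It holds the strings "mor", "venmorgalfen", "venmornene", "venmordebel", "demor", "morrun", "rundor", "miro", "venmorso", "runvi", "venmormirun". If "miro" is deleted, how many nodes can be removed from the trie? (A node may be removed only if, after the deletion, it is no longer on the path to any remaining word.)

A node on "miro"'s path can go only if nothing else ends at it or branches off below it.
The suffix "iro" (3 nodes) is used only by "miro"; the node for "m" still has the child "o", so pruning stops there.
Nodes removed: 3

3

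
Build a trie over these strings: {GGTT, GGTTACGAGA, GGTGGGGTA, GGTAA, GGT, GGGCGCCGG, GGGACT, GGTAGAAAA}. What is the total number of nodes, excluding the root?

33

Trace insertions, counting only characters that open a new branch:
  "GGTT" → 4 new (G, G, T, T)
  "GGTTACGAGA" → prefix "GGTT" already present; 6 new (A, C, G, A, G, A)
  "GGTGGGGTA" → prefix "GGT" already present; 6 new (G, G, G, G, T, A)
  "GGTAA" → prefix "GGT" already present; 2 new (A, A)
  "GGT" → prefix "GGT" already present; 0 new (none)
  "GGGCGCCGG" → prefix "GG" already present; 7 new (G, C, G, C, C, G, G)
  "GGGACT" → prefix "GGG" already present; 3 new (A, C, T)
  "GGTAGAAAA" → prefix "GGTA" already present; 5 new (G, A, A, A, A)
Total nodes = 4 + 6 + 6 + 2 + 0 + 7 + 3 + 5 = 33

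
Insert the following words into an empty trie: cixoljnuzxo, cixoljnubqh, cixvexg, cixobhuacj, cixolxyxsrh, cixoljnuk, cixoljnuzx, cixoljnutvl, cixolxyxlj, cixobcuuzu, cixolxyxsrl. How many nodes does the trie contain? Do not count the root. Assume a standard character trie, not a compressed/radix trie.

Trace insertions, counting only characters that open a new branch:
  "cixoljnuzxo" → 11 new (c, i, x, o, l, j, n, u, z, x, o)
  "cixoljnubqh" → prefix "cixoljnu" already present; 3 new (b, q, h)
  "cixvexg" → prefix "cix" already present; 4 new (v, e, x, g)
  "cixobhuacj" → prefix "cixo" already present; 6 new (b, h, u, a, c, j)
  "cixolxyxsrh" → prefix "cixol" already present; 6 new (x, y, x, s, r, h)
  "cixoljnuk" → prefix "cixoljnu" already present; 1 new (k)
  "cixoljnuzx" → prefix "cixoljnuzx" already present; 0 new (none)
  "cixoljnutvl" → prefix "cixoljnu" already present; 3 new (t, v, l)
  "cixolxyxlj" → prefix "cixolxyx" already present; 2 new (l, j)
  "cixobcuuzu" → prefix "cixob" already present; 5 new (c, u, u, z, u)
  "cixolxyxsrl" → prefix "cixolxyxsr" already present; 1 new (l)
Total nodes = 11 + 3 + 4 + 6 + 6 + 1 + 0 + 3 + 2 + 5 + 1 = 42

42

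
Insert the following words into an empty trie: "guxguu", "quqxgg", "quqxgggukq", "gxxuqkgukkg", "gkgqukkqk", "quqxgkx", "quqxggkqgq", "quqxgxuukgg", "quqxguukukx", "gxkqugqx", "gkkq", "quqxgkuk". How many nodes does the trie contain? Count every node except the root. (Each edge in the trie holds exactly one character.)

62

Insert word by word; a character creates a node only if that edge doesn't already exist:
  "guxguu" → 6 new (g, u, x, g, u, u)
  "quqxgg" → 6 new (q, u, q, x, g, g)
  "quqxgggukq" → prefix "quqxgg" already present; 4 new (g, u, k, q)
  "gxxuqkgukkg" → prefix "g" already present; 10 new (x, x, u, q, k, g, u, k, k, g)
  "gkgqukkqk" → prefix "g" already present; 8 new (k, g, q, u, k, k, q, k)
  "quqxgkx" → prefix "quqxg" already present; 2 new (k, x)
  "quqxggkqgq" → prefix "quqxgg" already present; 4 new (k, q, g, q)
  "quqxgxuukgg" → prefix "quqxg" already present; 6 new (x, u, u, k, g, g)
  "quqxguukukx" → prefix "quqxg" already present; 6 new (u, u, k, u, k, x)
  "gxkqugqx" → prefix "gx" already present; 6 new (k, q, u, g, q, x)
  "gkkq" → prefix "gk" already present; 2 new (k, q)
  "quqxgkuk" → prefix "quqxgk" already present; 2 new (u, k)
Total nodes = 6 + 6 + 4 + 10 + 8 + 2 + 4 + 6 + 6 + 6 + 2 + 2 = 62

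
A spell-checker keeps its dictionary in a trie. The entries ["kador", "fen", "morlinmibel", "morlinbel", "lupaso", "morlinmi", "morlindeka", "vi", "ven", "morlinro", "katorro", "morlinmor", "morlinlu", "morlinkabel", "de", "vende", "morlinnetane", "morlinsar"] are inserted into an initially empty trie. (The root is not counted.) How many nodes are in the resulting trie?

65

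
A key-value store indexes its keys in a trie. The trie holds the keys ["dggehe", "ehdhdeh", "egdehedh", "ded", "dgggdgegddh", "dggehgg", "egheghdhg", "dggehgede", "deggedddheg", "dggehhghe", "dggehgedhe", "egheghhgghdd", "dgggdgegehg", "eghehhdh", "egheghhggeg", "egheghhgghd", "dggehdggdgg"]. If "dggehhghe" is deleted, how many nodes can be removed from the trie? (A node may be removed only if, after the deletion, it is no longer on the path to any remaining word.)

4

A node on "dggehhghe"'s path can go only if nothing else ends at it or branches off below it.
The suffix "hghe" (4 nodes) is used only by "dggehhghe"; the node for "dggeh" still has the child "e", so pruning stops there.
Nodes removed: 4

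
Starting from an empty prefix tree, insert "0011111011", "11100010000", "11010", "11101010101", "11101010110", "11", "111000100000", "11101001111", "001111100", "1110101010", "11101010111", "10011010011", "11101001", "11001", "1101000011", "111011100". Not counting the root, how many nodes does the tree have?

Count nodes per top-level branch (shared prefixes stored once):
  '0'-branch (001111100, 0011111011): 11 nodes
  '1'-branch (10011010011, 11, 11001, 11010, 1101000011, 11100010000, 111000100000, 11101001, 11101001111, 1110101010, 11101010101, 11101010110, 11101010111, 111011100): 51 nodes
Sum: 62

62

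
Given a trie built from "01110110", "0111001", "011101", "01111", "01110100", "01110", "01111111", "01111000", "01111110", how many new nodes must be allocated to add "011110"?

Every character of "011110" already lies on an existing path (it is a prefix of some stored word).
No new nodes are needed: 0.

0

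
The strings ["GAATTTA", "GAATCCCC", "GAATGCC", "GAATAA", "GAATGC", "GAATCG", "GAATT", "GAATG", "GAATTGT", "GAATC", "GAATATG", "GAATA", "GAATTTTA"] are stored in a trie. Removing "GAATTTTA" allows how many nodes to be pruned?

2

After clearing the end-marker at "GAATTTTA", prune upward until reaching a node still needed by another word.
The suffix "TA" (2 nodes) is used only by "GAATTTTA"; the node for "GAATTT" still has the child "A", so pruning stops there.
Nodes removed: 2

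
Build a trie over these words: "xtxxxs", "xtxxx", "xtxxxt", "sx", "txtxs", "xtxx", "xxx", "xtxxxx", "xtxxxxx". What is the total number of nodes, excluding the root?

Trie structure (* marks end of a word):
(root)
├─ s
│  └─ x *
├─ t
│  └─ x
│     └─ t
│        └─ x
│           └─ s *
└─ x
   ├─ t
   │  └─ x
   │     └─ x *
   │        └─ x *
   │           ├─ s *
   │           ├─ t *
   │           └─ x *
   │              └─ x *
   └─ x
      └─ x *
Counting every labelled node above: 18.

18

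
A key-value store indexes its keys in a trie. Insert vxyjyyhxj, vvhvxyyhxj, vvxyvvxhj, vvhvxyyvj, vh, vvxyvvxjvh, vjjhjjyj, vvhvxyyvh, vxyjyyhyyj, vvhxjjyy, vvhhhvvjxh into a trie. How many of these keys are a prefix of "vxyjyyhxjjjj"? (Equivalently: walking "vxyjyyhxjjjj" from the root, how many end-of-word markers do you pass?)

1

Check each prefix of "vxyjyyhxjjjj" against the stored set — each match is an end-marker on the path.
Prefixes of the query that are stored words: "vxyjyyhxj"
Count: 1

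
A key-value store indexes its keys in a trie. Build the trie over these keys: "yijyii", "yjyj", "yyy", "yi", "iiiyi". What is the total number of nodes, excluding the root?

16

Trie structure (* marks end of a word):
(root)
├─ i
│  └─ i
│     └─ i
│        └─ y
│           └─ i *
└─ y
   ├─ i *
   │  └─ j
   │     └─ y
   │        └─ i
   │           └─ i *
   ├─ j
   │  └─ y
   │     └─ j *
   └─ y
      └─ y *
Counting every labelled node above: 16.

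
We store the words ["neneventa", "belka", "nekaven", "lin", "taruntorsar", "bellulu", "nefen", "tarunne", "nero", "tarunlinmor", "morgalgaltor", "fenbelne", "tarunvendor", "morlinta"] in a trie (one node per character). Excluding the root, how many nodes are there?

Count nodes per top-level branch (shared prefixes stored once):
  'b'-branch (belka, bellulu): 9 nodes
  'f'-branch (fenbelne): 8 nodes
  'l'-branch (lin): 3 nodes
  'm'-branch (morgalgaltor, morlinta): 17 nodes
  'n'-branch (nefen, nekaven, neneventa, nero): 19 nodes
  't'-branch (tarunlinmor, tarunne, taruntorsar, tarunvendor): 25 nodes
Sum: 81

81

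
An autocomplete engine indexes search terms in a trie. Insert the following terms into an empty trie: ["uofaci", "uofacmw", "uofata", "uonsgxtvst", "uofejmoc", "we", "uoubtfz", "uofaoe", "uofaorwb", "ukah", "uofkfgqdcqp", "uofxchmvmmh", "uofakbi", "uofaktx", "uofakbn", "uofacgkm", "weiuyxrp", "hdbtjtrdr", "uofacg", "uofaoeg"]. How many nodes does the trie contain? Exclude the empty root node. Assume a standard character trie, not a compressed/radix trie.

Count nodes per top-level branch (shared prefixes stored once):
  'h'-branch (hdbtjtrdr): 9 nodes
  'u'-branch (ukah, uofacg, uofacgkm, uofaci, uofacmw, uofakbi, uofakbn, uofaktx, uofaoe, uofaoeg, uofaorwb, uofata, uofejmoc, uofkfgqdcqp, uofxchmvmmh, uonsgxtvst, uoubtfz): 62 nodes
  'w'-branch (we, weiuyxrp): 8 nodes
Sum: 79

79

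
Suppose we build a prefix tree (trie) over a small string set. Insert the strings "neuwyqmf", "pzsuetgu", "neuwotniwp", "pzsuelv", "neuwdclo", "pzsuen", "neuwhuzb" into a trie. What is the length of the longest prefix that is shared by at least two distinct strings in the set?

The deepest shared node is where two words last agree before diverging.
e.g. "pzsuelv" and "pzsuen" share the prefix "pzsue" of length 5; no pair shares a longer one.
Longest shared-prefix length: 5

5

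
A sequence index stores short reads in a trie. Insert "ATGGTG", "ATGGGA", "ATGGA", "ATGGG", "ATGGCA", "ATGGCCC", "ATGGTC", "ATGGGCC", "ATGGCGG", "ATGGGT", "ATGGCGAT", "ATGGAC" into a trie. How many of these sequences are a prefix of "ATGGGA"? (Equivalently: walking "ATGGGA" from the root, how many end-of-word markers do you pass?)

Check each prefix of "ATGGGA" against the stored set — each match is an end-marker on the path.
Prefixes of the query that are stored words: "ATGGG", "ATGGGA"
Count: 2

2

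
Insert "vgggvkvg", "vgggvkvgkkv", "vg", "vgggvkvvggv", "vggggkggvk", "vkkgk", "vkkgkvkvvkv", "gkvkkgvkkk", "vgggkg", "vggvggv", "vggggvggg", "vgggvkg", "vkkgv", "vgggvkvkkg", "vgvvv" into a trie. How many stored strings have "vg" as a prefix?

11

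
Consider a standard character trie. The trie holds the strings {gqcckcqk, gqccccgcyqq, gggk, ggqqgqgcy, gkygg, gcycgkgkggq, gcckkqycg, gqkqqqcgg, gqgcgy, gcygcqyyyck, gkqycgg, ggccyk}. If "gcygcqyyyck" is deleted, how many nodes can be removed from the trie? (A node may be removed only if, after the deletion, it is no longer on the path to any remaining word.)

8

Walk "gcygcqyyyck" from the leaf back toward the root, removing each node that no remaining word uses.
The suffix "gcqyyyck" (8 nodes) is used only by "gcygcqyyyck"; the node for "gcy" still has the child "c", so pruning stops there.
Nodes removed: 8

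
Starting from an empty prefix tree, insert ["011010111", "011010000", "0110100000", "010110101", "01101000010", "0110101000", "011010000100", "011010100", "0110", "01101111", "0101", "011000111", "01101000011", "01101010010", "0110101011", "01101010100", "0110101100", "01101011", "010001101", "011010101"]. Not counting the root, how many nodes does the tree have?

Trace insertions, counting only characters that open a new branch:
  "011010111" → 9 new (0, 1, 1, 0, 1, 0, 1, 1, 1)
  "011010000" → prefix "011010" already present; 3 new (0, 0, 0)
  "0110100000" → prefix "011010000" already present; 1 new (0)
  "010110101" → prefix "01" already present; 7 new (0, 1, 1, 0, 1, 0, 1)
  "01101000010" → prefix "011010000" already present; 2 new (1, 0)
  "0110101000" → prefix "0110101" already present; 3 new (0, 0, 0)
  "011010000100" → prefix "01101000010" already present; 1 new (0)
  "011010100" → prefix "011010100" already present; 0 new (none)
  "0110" → prefix "0110" already present; 0 new (none)
  "01101111" → prefix "01101" already present; 3 new (1, 1, 1)
  "0101" → prefix "0101" already present; 0 new (none)
  "011000111" → prefix "0110" already present; 5 new (0, 0, 1, 1, 1)
  "01101000011" → prefix "0110100001" already present; 1 new (1)
  "01101010010" → prefix "011010100" already present; 2 new (1, 0)
  "0110101011" → prefix "01101010" already present; 2 new (1, 1)
  "01101010100" → prefix "011010101" already present; 2 new (0, 0)
  "0110101100" → prefix "01101011" already present; 2 new (0, 0)
  "01101011" → prefix "01101011" already present; 0 new (none)
  "010001101" → prefix "010" already present; 6 new (0, 0, 1, 1, 0, 1)
  "011010101" → prefix "011010101" already present; 0 new (none)
Total nodes = 9 + 3 + 1 + 7 + 2 + 3 + 1 + 0 + 0 + 3 + 0 + 5 + 1 + 2 + 2 + 2 + 2 + 0 + 6 + 0 = 49

49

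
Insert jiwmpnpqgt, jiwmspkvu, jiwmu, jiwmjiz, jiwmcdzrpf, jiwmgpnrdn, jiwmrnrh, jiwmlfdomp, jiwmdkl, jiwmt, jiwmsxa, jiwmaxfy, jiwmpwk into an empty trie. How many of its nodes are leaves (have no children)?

A leaf is a node with no children — equivalently, the end of a word that is not a proper prefix of any other stored word.
Those words: "jiwmaxfy", "jiwmcdzrpf", "jiwmdkl", "jiwmgpnrdn", "jiwmjiz", "jiwmlfdomp", "jiwmpnpqgt", "jiwmpwk", "jiwmrnrh", "jiwmspkvu", "jiwmsxa", "jiwmt", "jiwmu"
Leaf count: 13

13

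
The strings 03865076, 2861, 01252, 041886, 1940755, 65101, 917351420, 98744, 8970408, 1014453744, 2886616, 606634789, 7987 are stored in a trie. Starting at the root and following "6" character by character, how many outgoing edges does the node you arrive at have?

Walk "6" from the root, arriving at one node.
Characters that immediately follow "6" among the stored strings: {0, 5}.
That node has 2 child edges.

2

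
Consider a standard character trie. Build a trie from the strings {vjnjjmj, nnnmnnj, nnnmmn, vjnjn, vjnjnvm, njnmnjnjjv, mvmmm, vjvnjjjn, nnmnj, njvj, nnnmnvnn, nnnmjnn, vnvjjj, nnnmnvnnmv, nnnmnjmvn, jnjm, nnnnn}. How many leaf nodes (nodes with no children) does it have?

A leaf is a node with no children — equivalently, the end of a word that is not a proper prefix of any other stored word.
Those words: "jnjm", "mvmmm", "njnmnjnjjv", "njvj", "nnmnj", "nnnmjnn", "nnnmmn", "nnnmnjmvn", "nnnmnnj", "nnnmnvnnmv", "nnnnn", "vjnjjmj", "vjnjnvm", "vjvnjjjn", "vnvjjj"
Leaf count: 15

15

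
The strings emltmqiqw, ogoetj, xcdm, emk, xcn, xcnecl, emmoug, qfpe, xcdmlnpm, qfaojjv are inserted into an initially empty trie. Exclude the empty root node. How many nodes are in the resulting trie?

Insert word by word; a character creates a node only if that edge doesn't already exist:
  "emltmqiqw" → 9 new (e, m, l, t, m, q, i, q, w)
  "ogoetj" → 6 new (o, g, o, e, t, j)
  "xcdm" → 4 new (x, c, d, m)
  "emk" → prefix "em" already present; 1 new (k)
  "xcn" → prefix "xc" already present; 1 new (n)
  "xcnecl" → prefix "xcn" already present; 3 new (e, c, l)
  "emmoug" → prefix "em" already present; 4 new (m, o, u, g)
  "qfpe" → 4 new (q, f, p, e)
  "xcdmlnpm" → prefix "xcdm" already present; 4 new (l, n, p, m)
  "qfaojjv" → prefix "qf" already present; 5 new (a, o, j, j, v)
Total nodes = 9 + 6 + 4 + 1 + 1 + 3 + 4 + 4 + 4 + 5 = 41

41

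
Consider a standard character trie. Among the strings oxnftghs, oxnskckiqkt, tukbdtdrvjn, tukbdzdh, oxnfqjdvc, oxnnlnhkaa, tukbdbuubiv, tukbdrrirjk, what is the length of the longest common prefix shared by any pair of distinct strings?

5

The deepest shared node is where two words last agree before diverging.
e.g. "tukbdbuubiv" and "tukbdrrirjk" share the prefix "tukbd" of length 5; no pair shares a longer one.
Longest shared-prefix length: 5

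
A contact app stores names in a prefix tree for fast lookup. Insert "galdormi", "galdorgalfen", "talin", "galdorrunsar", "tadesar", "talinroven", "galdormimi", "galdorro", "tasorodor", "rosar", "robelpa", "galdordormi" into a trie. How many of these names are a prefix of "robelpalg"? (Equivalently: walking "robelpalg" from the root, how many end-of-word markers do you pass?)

Check each prefix of "robelpalg" against the stored set — each match is an end-marker on the path.
Prefixes of the query that are stored words: "robelpa"
Count: 1

1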